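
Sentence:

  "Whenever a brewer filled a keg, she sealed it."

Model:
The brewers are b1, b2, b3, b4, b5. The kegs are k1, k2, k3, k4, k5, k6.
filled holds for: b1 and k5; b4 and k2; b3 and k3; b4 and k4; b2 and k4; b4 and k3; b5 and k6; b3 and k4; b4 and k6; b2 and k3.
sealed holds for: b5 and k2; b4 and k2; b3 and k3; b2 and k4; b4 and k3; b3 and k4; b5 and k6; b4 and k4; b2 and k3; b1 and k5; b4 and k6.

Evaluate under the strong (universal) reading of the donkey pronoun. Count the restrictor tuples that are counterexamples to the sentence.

"it" takes "a keg" as antecedent — a donkey pronoun bound across the clause boundary.
Strong reading: for every (b,k) with filled(b,k), sealed(b,k).
Restrictor pairs: (b1,k5) ✓  (b2,k3) ✓  (b2,k4) ✓  (b3,k3) ✓  (b3,k4) ✓  (b4,k2) ✓  (b4,k3) ✓  (b4,k4) ✓  (b4,k6) ✓  (b5,k6) ✓
Counterexamples (restrictor pairs failing the scope): 0.

0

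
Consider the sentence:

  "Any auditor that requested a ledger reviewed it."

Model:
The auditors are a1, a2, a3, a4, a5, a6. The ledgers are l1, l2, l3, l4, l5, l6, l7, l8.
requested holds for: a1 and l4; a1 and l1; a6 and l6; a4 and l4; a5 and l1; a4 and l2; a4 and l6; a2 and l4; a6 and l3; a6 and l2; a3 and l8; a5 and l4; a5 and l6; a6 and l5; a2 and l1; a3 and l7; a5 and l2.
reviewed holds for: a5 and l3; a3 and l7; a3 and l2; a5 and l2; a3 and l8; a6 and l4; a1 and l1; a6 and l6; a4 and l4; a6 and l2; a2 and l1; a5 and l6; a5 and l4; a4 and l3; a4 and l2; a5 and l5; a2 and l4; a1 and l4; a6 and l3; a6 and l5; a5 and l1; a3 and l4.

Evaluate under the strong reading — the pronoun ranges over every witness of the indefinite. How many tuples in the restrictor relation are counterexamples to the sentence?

1

"it" takes "a ledger" as antecedent — a donkey pronoun bound across the clause boundary.
Strong reading: for every (a,l) with requested(a,l), reviewed(a,l).
Restrictor pairs: (a1,l1) ✓  (a1,l4) ✓  (a2,l1) ✓  (a2,l4) ✓  (a3,l7) ✓  (a3,l8) ✓  (a4,l2) ✓  (a4,l4) ✓  (a4,l6) ✗  (a5,l1) ✓  (a5,l2) ✓  (a5,l4) ✓  (a5,l6) ✓  (a6,l2) ✓  (a6,l3) ✓  (a6,l5) ✓  (a6,l6) ✓
Counterexamples (restrictor pairs failing the scope): 1.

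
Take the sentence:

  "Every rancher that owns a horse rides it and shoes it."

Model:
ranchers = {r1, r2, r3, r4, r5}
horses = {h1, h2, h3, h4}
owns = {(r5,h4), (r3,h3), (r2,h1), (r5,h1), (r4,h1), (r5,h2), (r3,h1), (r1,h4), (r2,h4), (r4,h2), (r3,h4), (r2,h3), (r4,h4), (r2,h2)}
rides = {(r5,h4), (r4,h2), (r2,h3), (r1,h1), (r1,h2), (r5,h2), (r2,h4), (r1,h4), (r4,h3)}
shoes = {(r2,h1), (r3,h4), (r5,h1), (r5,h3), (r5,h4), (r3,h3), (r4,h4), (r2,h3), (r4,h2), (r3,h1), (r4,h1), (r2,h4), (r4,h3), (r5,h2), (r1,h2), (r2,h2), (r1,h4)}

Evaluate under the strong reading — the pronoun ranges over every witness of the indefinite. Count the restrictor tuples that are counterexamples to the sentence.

"it" takes "a horse" as antecedent — a donkey pronoun bound across the clause boundary.
Strong reading: for every (r,h) with owns(r,h), rides(r,h) ∧ shoes(r,h).
Restrictor pairs: (r1,h4) ✓  (r2,h1) ✗  (r2,h2) ✗  (r2,h3) ✓  (r2,h4) ✓  (r3,h1) ✗  (r3,h3) ✗  (r3,h4) ✗  (r4,h1) ✗  (r4,h2) ✓  (r4,h4) ✗  (r5,h1) ✗  (r5,h2) ✓  (r5,h4) ✓
Counterexamples (restrictor pairs failing the scope): 8.

8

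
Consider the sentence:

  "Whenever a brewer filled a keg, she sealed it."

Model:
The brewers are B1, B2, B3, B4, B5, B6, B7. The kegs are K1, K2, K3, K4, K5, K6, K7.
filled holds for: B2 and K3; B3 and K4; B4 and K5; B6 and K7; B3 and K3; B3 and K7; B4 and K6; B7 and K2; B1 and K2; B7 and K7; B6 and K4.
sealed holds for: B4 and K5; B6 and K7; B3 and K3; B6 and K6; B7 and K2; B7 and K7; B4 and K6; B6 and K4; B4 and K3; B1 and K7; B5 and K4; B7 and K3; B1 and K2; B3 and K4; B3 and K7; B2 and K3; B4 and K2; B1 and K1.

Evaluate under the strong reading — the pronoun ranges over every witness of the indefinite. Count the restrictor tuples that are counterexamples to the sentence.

0

"it" takes "a keg" as antecedent — a donkey pronoun bound across the clause boundary.
Strong reading: for every (b,k) with filled(b,k), sealed(b,k).
Restrictor pairs: (B1,K2) ✓  (B2,K3) ✓  (B3,K3) ✓  (B3,K4) ✓  (B3,K7) ✓  (B4,K5) ✓  (B4,K6) ✓  (B6,K4) ✓  (B6,K7) ✓  (B7,K2) ✓  (B7,K7) ✓
Counterexamples (restrictor pairs failing the scope): 0.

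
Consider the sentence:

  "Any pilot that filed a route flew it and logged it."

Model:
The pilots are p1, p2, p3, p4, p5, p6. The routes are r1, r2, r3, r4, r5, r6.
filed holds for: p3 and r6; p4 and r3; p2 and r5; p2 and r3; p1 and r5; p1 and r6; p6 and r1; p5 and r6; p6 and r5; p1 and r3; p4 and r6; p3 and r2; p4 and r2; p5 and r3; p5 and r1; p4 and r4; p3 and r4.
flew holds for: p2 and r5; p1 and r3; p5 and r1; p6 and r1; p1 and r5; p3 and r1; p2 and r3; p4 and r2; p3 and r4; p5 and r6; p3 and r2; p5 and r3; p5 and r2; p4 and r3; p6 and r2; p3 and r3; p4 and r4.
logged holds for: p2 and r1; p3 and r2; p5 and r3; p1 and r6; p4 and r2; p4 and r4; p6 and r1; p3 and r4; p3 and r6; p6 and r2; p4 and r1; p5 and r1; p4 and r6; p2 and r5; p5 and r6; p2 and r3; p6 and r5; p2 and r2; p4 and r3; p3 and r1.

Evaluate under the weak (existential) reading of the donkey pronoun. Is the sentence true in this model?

"it" takes "a route" as antecedent — a donkey pronoun bound across the clause boundary.
Weak reading: every pilot p with some filed-route has at least one filed-route r such that flew(p,r) ∧ logged(p,r).
Per pilot: p1:✗  p2:✓  p3:✓  p4:✓  p5:✓  p6:✓
p1 has no witness among its filed-routes.

False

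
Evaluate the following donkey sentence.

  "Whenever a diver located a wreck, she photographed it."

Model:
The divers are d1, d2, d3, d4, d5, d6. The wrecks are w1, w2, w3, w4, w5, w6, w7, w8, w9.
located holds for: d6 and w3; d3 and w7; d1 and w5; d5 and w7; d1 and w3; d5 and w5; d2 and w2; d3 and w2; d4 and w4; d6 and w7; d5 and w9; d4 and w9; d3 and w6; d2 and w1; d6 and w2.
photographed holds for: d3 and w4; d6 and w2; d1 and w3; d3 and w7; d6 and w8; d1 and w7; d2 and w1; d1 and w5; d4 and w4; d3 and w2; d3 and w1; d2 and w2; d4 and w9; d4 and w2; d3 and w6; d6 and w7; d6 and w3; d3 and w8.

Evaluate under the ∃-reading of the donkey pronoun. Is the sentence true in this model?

False

"it" takes "a wreck" as antecedent — a donkey pronoun bound across the clause boundary.
Weak reading: every diver d with some located-wreck has at least one located-wreck w such that photographed(d,w).
Per diver: d1:✓  d2:✓  d3:✓  d4:✓  d5:✗  d6:✓
d5 has no witness among its located-wrecks.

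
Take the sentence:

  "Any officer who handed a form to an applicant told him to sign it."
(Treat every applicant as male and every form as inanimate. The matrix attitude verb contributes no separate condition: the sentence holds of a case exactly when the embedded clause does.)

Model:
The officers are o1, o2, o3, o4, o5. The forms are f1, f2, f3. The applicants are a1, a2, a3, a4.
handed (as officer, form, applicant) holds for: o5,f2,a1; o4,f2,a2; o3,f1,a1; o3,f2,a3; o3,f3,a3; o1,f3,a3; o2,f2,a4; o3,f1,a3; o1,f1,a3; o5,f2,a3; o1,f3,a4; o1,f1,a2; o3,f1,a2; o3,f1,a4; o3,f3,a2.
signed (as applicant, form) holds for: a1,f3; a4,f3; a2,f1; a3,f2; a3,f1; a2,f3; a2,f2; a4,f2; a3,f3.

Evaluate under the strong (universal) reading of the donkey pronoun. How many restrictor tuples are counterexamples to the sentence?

3

"him" takes "an applicant" as antecedent and "it" takes "a form"; both are donkey pronouns co-varying with the restrictor.
Strong reading: for every (o,f,a) with handed(o,f,a), signed(a,f).
Restrictor triples: (o1,f1,a2)→signed(a2,f1) ✓  (o1,f1,a3)→signed(a3,f1) ✓  (o1,f3,a3)→signed(a3,f3) ✓  (o1,f3,a4)→signed(a4,f3) ✓  (o2,f2,a4)→signed(a4,f2) ✓  (o3,f1,a1)→signed(a1,f1) ✗  (o3,f1,a2)→signed(a2,f1) ✓  (o3,f1,a3)→signed(a3,f1) ✓  (o3,f1,a4)→signed(a4,f1) ✗  (o3,f2,a3)→signed(a3,f2) ✓  (o3,f3,a2)→signed(a2,f3) ✓  (o3,f3,a3)→signed(a3,f3) ✓  (o4,f2,a2)→signed(a2,f2) ✓  (o5,f2,a1)→signed(a1,f2) ✗  (o5,f2,a3)→signed(a3,f2) ✓
Counterexamples (restrictor triples failing the scope): 3.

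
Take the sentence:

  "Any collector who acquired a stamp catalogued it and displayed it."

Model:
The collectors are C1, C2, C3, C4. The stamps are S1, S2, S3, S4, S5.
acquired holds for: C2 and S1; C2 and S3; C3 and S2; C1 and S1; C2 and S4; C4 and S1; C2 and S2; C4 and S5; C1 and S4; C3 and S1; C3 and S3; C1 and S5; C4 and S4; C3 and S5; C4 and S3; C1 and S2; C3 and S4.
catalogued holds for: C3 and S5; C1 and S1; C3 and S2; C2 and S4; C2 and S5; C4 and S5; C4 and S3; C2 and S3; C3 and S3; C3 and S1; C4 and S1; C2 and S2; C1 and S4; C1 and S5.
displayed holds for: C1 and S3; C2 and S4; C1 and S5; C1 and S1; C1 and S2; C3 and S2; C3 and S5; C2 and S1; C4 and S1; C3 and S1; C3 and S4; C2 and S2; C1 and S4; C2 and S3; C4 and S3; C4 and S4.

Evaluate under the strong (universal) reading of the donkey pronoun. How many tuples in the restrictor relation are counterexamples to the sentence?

6

"it" takes "a stamp" as antecedent — a donkey pronoun bound across the clause boundary.
Strong reading: for every (c,s) with acquired(c,s), catalogued(c,s) ∧ displayed(c,s).
Restrictor pairs: (C1,S1) ✓  (C1,S2) ✗  (C1,S4) ✓  (C1,S5) ✓  (C2,S1) ✗  (C2,S2) ✓  (C2,S3) ✓  (C2,S4) ✓  (C3,S1) ✓  (C3,S2) ✓  (C3,S3) ✗  (C3,S4) ✗  (C3,S5) ✓  (C4,S1) ✓  (C4,S3) ✓  (C4,S4) ✗  (C4,S5) ✗
Counterexamples (restrictor pairs failing the scope): 6.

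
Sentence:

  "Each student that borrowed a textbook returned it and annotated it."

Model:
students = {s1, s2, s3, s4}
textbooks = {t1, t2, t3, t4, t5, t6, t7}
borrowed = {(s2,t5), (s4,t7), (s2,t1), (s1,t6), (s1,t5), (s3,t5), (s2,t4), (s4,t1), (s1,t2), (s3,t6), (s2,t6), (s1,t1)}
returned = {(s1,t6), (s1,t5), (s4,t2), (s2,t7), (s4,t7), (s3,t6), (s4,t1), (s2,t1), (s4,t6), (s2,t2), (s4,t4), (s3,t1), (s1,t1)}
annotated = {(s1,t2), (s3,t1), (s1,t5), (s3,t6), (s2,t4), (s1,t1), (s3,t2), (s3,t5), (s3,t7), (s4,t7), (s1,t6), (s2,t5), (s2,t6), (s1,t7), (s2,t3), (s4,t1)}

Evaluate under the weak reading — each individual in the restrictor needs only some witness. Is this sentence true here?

False

"it" takes "a textbook" as antecedent — a donkey pronoun bound across the clause boundary.
Weak reading: every student s with some borrowed-textbook has at least one borrowed-textbook t such that returned(s,t) ∧ annotated(s,t).
Per student: s1:✓  s2:✗  s3:✓  s4:✓
s2 has no witness among its borrowed-textbooks.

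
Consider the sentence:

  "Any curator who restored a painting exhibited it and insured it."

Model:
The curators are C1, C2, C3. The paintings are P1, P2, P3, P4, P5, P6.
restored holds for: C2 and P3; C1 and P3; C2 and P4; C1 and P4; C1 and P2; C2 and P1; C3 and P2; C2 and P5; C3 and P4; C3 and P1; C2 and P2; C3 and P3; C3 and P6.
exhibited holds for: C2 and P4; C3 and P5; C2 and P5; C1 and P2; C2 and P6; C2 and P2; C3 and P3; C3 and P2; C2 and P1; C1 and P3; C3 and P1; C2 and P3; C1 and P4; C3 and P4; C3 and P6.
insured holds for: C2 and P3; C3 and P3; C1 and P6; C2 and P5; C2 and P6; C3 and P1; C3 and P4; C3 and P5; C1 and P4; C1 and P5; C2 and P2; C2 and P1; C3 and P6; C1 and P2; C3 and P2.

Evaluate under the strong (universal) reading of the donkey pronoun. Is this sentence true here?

False

"it" takes "a painting" as antecedent — a donkey pronoun bound across the clause boundary.
Strong reading: for every (c,p) with restored(c,p), exhibited(c,p) ∧ insured(c,p).
Restrictor pairs: (C1,P2) ✓  (C1,P3) ✗  (C1,P4) ✓  (C2,P1) ✓  (C2,P2) ✓  (C2,P3) ✓  (C2,P4) ✗  (C2,P5) ✓  (C3,P1) ✓  (C3,P2) ✓  (C3,P3) ✓  (C3,P4) ✓  (C3,P6) ✓
Counterexample: (C1,P3) is in restored but fails the scope.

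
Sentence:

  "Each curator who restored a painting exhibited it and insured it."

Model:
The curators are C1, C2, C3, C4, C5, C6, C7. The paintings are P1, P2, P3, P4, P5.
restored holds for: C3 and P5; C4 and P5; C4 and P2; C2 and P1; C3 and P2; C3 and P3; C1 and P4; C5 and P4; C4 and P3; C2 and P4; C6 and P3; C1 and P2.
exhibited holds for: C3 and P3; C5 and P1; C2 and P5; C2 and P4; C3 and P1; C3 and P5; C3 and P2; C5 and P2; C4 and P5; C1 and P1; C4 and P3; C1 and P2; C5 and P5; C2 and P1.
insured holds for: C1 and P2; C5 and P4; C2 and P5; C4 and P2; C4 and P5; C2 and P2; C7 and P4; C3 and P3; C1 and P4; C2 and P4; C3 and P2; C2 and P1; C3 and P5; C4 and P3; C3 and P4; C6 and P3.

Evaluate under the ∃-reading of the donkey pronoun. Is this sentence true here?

"it" takes "a painting" as antecedent — a donkey pronoun bound across the clause boundary.
Weak reading: every curator c with some restored-painting has at least one restored-painting p such that exhibited(c,p) ∧ insured(c,p).
Per curator: C1:✓  C2:✓  C3:✓  C4:✓  C5:✗  C6:✗
C5 has no witness among its restored-paintings.

False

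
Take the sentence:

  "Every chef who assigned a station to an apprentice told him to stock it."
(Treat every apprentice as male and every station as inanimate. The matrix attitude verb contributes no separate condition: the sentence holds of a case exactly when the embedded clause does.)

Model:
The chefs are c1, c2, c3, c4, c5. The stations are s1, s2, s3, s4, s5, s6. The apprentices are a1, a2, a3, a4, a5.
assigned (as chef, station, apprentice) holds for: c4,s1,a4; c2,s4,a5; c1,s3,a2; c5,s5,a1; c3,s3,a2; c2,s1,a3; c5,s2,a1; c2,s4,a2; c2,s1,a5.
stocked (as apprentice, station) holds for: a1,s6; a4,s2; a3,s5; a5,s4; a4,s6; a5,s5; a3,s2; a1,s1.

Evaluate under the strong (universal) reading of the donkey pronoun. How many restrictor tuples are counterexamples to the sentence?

8

"him" takes "an apprentice" as antecedent and "it" takes "a station"; both are donkey pronouns co-varying with the restrictor.
Strong reading: for every (c,s,a) with assigned(c,s,a), stocked(a,s).
Restrictor triples: (c1,s3,a2)→stocked(a2,s3) ✗  (c2,s1,a3)→stocked(a3,s1) ✗  (c2,s1,a5)→stocked(a5,s1) ✗  (c2,s4,a2)→stocked(a2,s4) ✗  (c2,s4,a5)→stocked(a5,s4) ✓  (c3,s3,a2)→stocked(a2,s3) ✗  (c4,s1,a4)→stocked(a4,s1) ✗  (c5,s2,a1)→stocked(a1,s2) ✗  (c5,s5,a1)→stocked(a1,s5) ✗
Counterexamples (restrictor triples failing the scope): 8.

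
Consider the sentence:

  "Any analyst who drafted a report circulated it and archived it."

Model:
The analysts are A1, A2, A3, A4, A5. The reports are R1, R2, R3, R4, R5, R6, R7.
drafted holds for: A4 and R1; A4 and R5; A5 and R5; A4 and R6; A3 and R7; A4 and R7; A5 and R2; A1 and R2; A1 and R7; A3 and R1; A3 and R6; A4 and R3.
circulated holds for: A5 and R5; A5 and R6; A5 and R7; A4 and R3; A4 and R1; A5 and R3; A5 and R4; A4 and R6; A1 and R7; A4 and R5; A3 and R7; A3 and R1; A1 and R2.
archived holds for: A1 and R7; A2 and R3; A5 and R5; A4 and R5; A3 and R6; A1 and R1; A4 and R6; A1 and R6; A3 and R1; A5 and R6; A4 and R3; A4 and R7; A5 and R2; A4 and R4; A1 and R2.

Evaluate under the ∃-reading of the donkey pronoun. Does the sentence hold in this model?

True

"it" takes "a report" as antecedent — a donkey pronoun bound across the clause boundary.
Weak reading: every analyst a with some drafted-report has at least one drafted-report r such that circulated(a,r) ∧ archived(a,r).
Per analyst: A1:✓  A3:✓  A4:✓  A5:✓
Every analyst in the restrictor has a witness.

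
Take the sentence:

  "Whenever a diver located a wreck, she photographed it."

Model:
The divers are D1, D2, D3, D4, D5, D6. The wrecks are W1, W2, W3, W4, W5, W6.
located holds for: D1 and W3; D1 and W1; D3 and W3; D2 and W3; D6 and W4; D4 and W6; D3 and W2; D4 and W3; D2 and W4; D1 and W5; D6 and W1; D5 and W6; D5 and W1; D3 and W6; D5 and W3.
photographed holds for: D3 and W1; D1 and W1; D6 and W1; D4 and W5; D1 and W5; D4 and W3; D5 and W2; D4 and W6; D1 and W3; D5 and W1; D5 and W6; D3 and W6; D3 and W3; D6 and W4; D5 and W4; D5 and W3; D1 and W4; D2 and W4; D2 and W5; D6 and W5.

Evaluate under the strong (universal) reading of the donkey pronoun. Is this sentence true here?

False

"it" takes "a wreck" as antecedent — a donkey pronoun bound across the clause boundary.
Strong reading: for every (d,w) with located(d,w), photographed(d,w).
Restrictor pairs: (D1,W1) ✓  (D1,W3) ✓  (D1,W5) ✓  (D2,W3) ✗  (D2,W4) ✓  (D3,W2) ✗  (D3,W3) ✓  (D3,W6) ✓  (D4,W3) ✓  (D4,W6) ✓  (D5,W1) ✓  (D5,W3) ✓  (D5,W6) ✓  (D6,W1) ✓  (D6,W4) ✓
Counterexample: (D2,W3) is in located but fails the scope.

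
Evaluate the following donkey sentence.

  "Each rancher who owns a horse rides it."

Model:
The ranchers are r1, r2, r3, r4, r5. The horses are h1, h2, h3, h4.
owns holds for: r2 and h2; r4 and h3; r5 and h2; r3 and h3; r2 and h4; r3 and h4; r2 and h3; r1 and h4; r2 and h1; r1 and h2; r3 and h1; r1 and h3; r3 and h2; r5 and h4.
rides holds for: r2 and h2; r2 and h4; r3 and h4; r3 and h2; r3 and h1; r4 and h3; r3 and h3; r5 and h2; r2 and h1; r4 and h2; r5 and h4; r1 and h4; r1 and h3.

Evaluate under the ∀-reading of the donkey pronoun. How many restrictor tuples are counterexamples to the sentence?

"it" takes "a horse" as antecedent — a donkey pronoun bound across the clause boundary.
Strong reading: for every (r,h) with owns(r,h), rides(r,h).
Restrictor pairs: (r1,h2) ✗  (r1,h3) ✓  (r1,h4) ✓  (r2,h1) ✓  (r2,h2) ✓  (r2,h3) ✗  (r2,h4) ✓  (r3,h1) ✓  (r3,h2) ✓  (r3,h3) ✓  (r3,h4) ✓  (r4,h3) ✓  (r5,h2) ✓  (r5,h4) ✓
Counterexamples (restrictor pairs failing the scope): 2.

2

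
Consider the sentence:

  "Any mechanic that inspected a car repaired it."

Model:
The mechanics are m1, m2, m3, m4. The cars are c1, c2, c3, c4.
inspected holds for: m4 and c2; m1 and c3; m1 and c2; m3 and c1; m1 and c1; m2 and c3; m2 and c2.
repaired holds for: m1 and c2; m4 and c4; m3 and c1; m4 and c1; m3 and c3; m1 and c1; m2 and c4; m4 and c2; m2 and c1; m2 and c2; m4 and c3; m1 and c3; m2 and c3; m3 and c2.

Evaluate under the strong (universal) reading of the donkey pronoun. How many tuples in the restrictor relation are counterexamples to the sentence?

"it" takes "a car" as antecedent — a donkey pronoun bound across the clause boundary.
Strong reading: for every (m,c) with inspected(m,c), repaired(m,c).
Restrictor pairs: (m1,c1) ✓  (m1,c2) ✓  (m1,c3) ✓  (m2,c2) ✓  (m2,c3) ✓  (m3,c1) ✓  (m4,c2) ✓
Counterexamples (restrictor pairs failing the scope): 0.

0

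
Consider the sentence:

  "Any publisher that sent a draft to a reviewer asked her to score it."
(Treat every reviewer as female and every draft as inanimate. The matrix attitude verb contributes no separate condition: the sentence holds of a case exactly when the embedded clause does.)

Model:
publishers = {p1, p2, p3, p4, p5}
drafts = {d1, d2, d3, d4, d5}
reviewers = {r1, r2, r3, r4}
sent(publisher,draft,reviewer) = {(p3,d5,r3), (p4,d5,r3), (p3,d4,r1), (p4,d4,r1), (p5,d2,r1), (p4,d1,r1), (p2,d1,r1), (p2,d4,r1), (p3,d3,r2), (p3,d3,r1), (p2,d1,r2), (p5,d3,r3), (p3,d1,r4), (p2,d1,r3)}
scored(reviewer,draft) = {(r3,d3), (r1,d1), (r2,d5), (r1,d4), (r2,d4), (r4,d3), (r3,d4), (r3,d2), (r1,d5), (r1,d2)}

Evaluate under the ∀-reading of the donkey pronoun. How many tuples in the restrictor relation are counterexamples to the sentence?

"her" takes "a reviewer" as antecedent and "it" takes "a draft"; both are donkey pronouns co-varying with the restrictor.
Strong reading: for every (p,d,r) with sent(p,d,r), scored(r,d).
Restrictor triples: (p2,d1,r1)→scored(r1,d1) ✓  (p2,d1,r2)→scored(r2,d1) ✗  (p2,d1,r3)→scored(r3,d1) ✗  (p2,d4,r1)→scored(r1,d4) ✓  (p3,d1,r4)→scored(r4,d1) ✗  (p3,d3,r1)→scored(r1,d3) ✗  (p3,d3,r2)→scored(r2,d3) ✗  (p3,d4,r1)→scored(r1,d4) ✓  (p3,d5,r3)→scored(r3,d5) ✗  (p4,d1,r1)→scored(r1,d1) ✓  (p4,d4,r1)→scored(r1,d4) ✓  (p4,d5,r3)→scored(r3,d5) ✗  (p5,d2,r1)→scored(r1,d2) ✓  (p5,d3,r3)→scored(r3,d3) ✓
Counterexamples (restrictor triples failing the scope): 7.

7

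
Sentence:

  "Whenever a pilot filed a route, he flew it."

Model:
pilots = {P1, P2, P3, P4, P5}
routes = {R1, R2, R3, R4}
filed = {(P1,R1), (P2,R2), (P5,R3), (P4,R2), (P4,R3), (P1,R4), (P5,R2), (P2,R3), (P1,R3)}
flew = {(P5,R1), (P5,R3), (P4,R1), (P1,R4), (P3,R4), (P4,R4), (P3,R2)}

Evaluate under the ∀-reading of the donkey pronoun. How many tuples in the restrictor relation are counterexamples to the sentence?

"it" takes "a route" as antecedent — a donkey pronoun bound across the clause boundary.
Strong reading: for every (p,r) with filed(p,r), flew(p,r).
Restrictor pairs: (P1,R1) ✗  (P1,R3) ✗  (P1,R4) ✓  (P2,R2) ✗  (P2,R3) ✗  (P4,R2) ✗  (P4,R3) ✗  (P5,R2) ✗  (P5,R3) ✓
Counterexamples (restrictor pairs failing the scope): 7.

7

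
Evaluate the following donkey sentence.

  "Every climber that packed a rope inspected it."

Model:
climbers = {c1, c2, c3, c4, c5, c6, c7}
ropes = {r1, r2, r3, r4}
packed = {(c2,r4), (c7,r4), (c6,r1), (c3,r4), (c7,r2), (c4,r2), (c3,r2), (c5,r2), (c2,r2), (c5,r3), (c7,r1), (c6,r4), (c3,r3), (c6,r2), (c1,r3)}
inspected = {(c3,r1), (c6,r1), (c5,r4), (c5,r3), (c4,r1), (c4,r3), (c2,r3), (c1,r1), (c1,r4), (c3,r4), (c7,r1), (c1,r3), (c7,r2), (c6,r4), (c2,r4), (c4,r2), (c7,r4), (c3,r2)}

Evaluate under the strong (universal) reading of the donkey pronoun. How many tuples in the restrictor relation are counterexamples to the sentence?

"it" takes "a rope" as antecedent — a donkey pronoun bound across the clause boundary.
Strong reading: for every (c,r) with packed(c,r), inspected(c,r).
Restrictor pairs: (c1,r3) ✓  (c2,r2) ✗  (c2,r4) ✓  (c3,r2) ✓  (c3,r3) ✗  (c3,r4) ✓  (c4,r2) ✓  (c5,r2) ✗  (c5,r3) ✓  (c6,r1) ✓  (c6,r2) ✗  (c6,r4) ✓  (c7,r1) ✓  (c7,r2) ✓  (c7,r4) ✓
Counterexamples (restrictor pairs failing the scope): 4.

4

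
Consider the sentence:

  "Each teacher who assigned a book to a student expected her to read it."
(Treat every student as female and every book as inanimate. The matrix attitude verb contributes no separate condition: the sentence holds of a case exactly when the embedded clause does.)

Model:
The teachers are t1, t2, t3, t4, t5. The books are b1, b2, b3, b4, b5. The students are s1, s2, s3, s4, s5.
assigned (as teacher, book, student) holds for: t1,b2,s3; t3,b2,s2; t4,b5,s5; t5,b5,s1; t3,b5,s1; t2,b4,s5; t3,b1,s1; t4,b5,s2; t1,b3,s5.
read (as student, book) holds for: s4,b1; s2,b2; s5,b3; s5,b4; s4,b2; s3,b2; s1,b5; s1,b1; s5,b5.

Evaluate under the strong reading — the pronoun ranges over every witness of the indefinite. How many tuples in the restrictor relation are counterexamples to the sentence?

"her" takes "a student" as antecedent and "it" takes "a book"; both are donkey pronouns co-varying with the restrictor.
Strong reading: for every (t,b,s) with assigned(t,b,s), read(s,b).
Restrictor triples: (t1,b2,s3)→read(s3,b2) ✓  (t1,b3,s5)→read(s5,b3) ✓  (t2,b4,s5)→read(s5,b4) ✓  (t3,b1,s1)→read(s1,b1) ✓  (t3,b2,s2)→read(s2,b2) ✓  (t3,b5,s1)→read(s1,b5) ✓  (t4,b5,s2)→read(s2,b5) ✗  (t4,b5,s5)→read(s5,b5) ✓  (t5,b5,s1)→read(s1,b5) ✓
Counterexamples (restrictor triples failing the scope): 1.

1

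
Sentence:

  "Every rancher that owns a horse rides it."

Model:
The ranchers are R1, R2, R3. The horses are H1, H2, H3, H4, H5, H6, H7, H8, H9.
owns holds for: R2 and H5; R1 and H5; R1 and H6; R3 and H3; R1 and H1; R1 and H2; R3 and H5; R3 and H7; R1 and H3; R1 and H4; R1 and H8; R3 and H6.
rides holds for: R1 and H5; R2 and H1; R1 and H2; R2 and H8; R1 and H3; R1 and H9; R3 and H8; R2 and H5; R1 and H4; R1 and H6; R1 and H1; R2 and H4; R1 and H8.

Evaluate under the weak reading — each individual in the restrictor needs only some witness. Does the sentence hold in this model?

"it" takes "a horse" as antecedent — a donkey pronoun bound across the clause boundary.
Weak reading: every rancher r with some owns-horse has at least one owns-horse h such that rides(r,h).
Per rancher: R1:✓  R2:✓  R3:✗
R3 has no witness among its owns-horses.

False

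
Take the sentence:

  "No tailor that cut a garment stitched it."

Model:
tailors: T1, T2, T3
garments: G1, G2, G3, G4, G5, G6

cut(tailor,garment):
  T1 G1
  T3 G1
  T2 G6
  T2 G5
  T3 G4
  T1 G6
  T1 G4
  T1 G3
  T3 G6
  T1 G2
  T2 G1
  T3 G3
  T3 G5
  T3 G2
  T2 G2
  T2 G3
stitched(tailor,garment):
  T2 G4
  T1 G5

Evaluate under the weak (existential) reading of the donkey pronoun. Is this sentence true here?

"it" takes "a garment" as antecedent — a donkey pronoun bound across the clause boundary.
Truth condition: for no (t,g) with cut(t,g) does stitched(t,g) hold.
Restrictor pairs — does the scope hold? (T1,G1):fails  (T1,G2):fails  (T1,G3):fails  (T1,G4):fails  (T1,G6):fails  (T2,G1):fails  (T2,G2):fails  (T2,G3):fails  (T2,G5):fails  (T2,G6):fails  (T3,G1):fails  (T3,G2):fails  (T3,G3):fails  (T3,G4):fails  (T3,G5):fails  (T3,G6):fails
Scope holds for no restrictor pair, so the sentence is true.

True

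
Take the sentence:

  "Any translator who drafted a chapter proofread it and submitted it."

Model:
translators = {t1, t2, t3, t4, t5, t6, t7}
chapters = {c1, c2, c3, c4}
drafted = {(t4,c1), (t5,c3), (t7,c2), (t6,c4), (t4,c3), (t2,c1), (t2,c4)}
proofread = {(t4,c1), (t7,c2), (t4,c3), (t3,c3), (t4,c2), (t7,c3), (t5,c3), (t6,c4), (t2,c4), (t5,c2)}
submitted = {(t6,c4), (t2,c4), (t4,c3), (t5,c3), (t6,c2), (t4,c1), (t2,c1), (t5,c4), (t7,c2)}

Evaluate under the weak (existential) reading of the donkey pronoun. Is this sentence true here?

"it" takes "a chapter" as antecedent — a donkey pronoun bound across the clause boundary.
Weak reading: every translator t with some drafted-chapter has at least one drafted-chapter c such that proofread(t,c) ∧ submitted(t,c).
Per translator: t2:✓  t4:✓  t5:✓  t6:✓  t7:✓
Every translator in the restrictor has a witness.

True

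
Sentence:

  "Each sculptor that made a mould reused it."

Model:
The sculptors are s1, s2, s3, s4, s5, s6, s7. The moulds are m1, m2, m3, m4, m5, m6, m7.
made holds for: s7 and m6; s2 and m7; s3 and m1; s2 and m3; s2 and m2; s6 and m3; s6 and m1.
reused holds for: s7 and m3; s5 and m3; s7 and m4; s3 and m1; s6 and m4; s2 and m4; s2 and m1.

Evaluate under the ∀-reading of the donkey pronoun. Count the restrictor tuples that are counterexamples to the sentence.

6

"it" takes "a mould" as antecedent — a donkey pronoun bound across the clause boundary.
Strong reading: for every (s,m) with made(s,m), reused(s,m).
Restrictor pairs: (s2,m2) ✗  (s2,m3) ✗  (s2,m7) ✗  (s3,m1) ✓  (s6,m1) ✗  (s6,m3) ✗  (s7,m6) ✗
Counterexamples (restrictor pairs failing the scope): 6.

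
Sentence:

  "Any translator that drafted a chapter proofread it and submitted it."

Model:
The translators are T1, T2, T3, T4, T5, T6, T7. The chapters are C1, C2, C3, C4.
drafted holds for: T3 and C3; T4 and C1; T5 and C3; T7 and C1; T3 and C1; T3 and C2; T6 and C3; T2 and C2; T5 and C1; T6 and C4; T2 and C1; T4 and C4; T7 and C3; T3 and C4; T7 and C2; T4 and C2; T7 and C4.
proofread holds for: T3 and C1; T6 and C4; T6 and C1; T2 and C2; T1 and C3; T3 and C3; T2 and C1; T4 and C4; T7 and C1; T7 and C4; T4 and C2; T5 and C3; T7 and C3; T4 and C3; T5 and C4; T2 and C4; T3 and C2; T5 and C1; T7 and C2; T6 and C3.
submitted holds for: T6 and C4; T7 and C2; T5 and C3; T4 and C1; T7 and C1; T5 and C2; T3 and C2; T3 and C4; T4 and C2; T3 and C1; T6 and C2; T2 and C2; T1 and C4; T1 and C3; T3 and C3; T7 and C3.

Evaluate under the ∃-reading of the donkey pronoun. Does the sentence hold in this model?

True

"it" takes "a chapter" as antecedent — a donkey pronoun bound across the clause boundary.
Weak reading: every translator t with some drafted-chapter has at least one drafted-chapter c such that proofread(t,c) ∧ submitted(t,c).
Per translator: T2:✓  T3:✓  T4:✓  T5:✓  T6:✓  T7:✓
Every translator in the restrictor has a witness.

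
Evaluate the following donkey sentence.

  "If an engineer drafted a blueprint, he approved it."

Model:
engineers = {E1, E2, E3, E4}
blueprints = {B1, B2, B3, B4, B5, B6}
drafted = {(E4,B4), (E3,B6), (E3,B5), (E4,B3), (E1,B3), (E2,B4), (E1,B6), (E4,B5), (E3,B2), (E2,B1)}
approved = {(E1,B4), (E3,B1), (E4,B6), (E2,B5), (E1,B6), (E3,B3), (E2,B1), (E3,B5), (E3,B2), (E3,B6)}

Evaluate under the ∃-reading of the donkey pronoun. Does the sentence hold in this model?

False

"it" takes "a blueprint" as antecedent — a donkey pronoun bound across the clause boundary.
Weak reading: every engineer e with some drafted-blueprint has at least one drafted-blueprint b such that approved(e,b).
Per engineer: E1:✓  E2:✓  E3:✓  E4:✗
E4 has no witness among its drafted-blueprints.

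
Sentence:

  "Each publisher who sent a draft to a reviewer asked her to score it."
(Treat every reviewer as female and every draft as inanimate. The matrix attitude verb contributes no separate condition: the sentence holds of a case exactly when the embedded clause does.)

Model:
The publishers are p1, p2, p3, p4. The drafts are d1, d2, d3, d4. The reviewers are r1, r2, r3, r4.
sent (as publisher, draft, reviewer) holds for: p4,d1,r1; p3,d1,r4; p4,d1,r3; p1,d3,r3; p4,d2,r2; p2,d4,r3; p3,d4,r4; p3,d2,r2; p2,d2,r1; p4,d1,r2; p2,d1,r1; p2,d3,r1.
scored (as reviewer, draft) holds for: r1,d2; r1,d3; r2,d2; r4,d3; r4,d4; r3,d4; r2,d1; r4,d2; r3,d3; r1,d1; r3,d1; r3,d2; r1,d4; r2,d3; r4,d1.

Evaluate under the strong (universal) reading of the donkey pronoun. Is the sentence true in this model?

True

"her" takes "a reviewer" as antecedent and "it" takes "a draft"; both are donkey pronouns co-varying with the restrictor.
Strong reading: for every (p,d,r) with sent(p,d,r), scored(r,d).
Restrictor triples: (p1,d3,r3)→scored(r3,d3) ✓  (p2,d1,r1)→scored(r1,d1) ✓  (p2,d2,r1)→scored(r1,d2) ✓  (p2,d3,r1)→scored(r1,d3) ✓  (p2,d4,r3)→scored(r3,d4) ✓  (p3,d1,r4)→scored(r4,d1) ✓  (p3,d2,r2)→scored(r2,d2) ✓  (p3,d4,r4)→scored(r4,d4) ✓  (p4,d1,r1)→scored(r1,d1) ✓  (p4,d1,r2)→scored(r2,d1) ✓  (p4,d1,r3)→scored(r3,d1) ✓  (p4,d2,r2)→scored(r2,d2) ✓
Every restrictor triple satisfies the scope.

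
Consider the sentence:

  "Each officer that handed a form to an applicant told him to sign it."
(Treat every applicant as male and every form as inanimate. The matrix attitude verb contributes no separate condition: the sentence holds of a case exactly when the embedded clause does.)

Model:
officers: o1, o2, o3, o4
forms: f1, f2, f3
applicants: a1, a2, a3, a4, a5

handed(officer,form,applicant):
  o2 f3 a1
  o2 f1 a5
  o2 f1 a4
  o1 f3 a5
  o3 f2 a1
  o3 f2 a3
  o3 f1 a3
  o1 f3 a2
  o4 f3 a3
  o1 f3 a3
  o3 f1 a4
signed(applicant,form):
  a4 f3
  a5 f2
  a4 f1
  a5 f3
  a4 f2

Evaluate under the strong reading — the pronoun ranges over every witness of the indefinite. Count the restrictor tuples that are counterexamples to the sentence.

"him" takes "an applicant" as antecedent and "it" takes "a form"; both are donkey pronouns co-varying with the restrictor.
Strong reading: for every (o,f,a) with handed(o,f,a), signed(a,f).
Restrictor triples: (o1,f3,a2)→signed(a2,f3) ✗  (o1,f3,a3)→signed(a3,f3) ✗  (o1,f3,a5)→signed(a5,f3) ✓  (o2,f1,a4)→signed(a4,f1) ✓  (o2,f1,a5)→signed(a5,f1) ✗  (o2,f3,a1)→signed(a1,f3) ✗  (o3,f1,a3)→signed(a3,f1) ✗  (o3,f1,a4)→signed(a4,f1) ✓  (o3,f2,a1)→signed(a1,f2) ✗  (o3,f2,a3)→signed(a3,f2) ✗  (o4,f3,a3)→signed(a3,f3) ✗
Counterexamples (restrictor triples failing the scope): 8.

8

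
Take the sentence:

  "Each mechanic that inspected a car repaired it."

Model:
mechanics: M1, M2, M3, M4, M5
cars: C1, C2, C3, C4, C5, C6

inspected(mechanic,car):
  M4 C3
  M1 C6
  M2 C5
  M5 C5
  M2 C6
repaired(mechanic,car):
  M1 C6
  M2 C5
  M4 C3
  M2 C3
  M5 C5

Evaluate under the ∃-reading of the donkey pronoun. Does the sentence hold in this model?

"it" takes "a car" as antecedent — a donkey pronoun bound across the clause boundary.
Weak reading: every mechanic m with some inspected-car has at least one inspected-car c such that repaired(m,c).
Per mechanic: M1:✓  M2:✓  M4:✓  M5:✓
Every mechanic in the restrictor has a witness.

True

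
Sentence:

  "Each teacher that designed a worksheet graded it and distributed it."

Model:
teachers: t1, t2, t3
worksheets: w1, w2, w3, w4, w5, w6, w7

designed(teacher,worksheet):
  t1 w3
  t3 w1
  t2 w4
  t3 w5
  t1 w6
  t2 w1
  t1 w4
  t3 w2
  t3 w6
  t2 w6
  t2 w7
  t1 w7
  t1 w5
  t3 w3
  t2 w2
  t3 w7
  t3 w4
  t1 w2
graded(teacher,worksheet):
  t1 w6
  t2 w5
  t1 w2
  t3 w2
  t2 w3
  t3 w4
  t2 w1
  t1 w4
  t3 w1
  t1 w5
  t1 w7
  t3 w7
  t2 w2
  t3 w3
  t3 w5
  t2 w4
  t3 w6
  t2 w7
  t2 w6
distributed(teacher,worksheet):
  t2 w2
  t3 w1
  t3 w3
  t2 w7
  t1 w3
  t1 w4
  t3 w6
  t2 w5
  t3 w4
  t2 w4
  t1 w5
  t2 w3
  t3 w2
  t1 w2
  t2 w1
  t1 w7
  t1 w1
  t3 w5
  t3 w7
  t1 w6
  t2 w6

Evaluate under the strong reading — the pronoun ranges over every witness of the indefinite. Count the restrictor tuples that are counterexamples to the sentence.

"it" takes "a worksheet" as antecedent — a donkey pronoun bound across the clause boundary.
Strong reading: for every (t,w) with designed(t,w), graded(t,w) ∧ distributed(t,w).
Restrictor pairs: (t1,w2) ✓  (t1,w3) ✗  (t1,w4) ✓  (t1,w5) ✓  (t1,w6) ✓  (t1,w7) ✓  (t2,w1) ✓  (t2,w2) ✓  (t2,w4) ✓  (t2,w6) ✓  (t2,w7) ✓  (t3,w1) ✓  (t3,w2) ✓  (t3,w3) ✓  (t3,w4) ✓  (t3,w5) ✓  (t3,w6) ✓  (t3,w7) ✓
Counterexamples (restrictor pairs failing the scope): 1.

1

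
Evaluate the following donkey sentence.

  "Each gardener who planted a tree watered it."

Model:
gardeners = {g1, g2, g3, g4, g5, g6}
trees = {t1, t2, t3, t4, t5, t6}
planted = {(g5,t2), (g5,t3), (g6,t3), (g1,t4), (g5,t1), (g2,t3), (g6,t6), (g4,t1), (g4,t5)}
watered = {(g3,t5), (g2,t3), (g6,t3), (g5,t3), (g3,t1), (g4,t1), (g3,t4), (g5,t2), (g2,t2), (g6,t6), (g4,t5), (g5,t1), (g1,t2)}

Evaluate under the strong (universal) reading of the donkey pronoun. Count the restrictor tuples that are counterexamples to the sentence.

"it" takes "a tree" as antecedent — a donkey pronoun bound across the clause boundary.
Strong reading: for every (g,t) with planted(g,t), watered(g,t).
Restrictor pairs: (g1,t4) ✗  (g2,t3) ✓  (g4,t1) ✓  (g4,t5) ✓  (g5,t1) ✓  (g5,t2) ✓  (g5,t3) ✓  (g6,t3) ✓  (g6,t6) ✓
Counterexamples (restrictor pairs failing the scope): 1.

1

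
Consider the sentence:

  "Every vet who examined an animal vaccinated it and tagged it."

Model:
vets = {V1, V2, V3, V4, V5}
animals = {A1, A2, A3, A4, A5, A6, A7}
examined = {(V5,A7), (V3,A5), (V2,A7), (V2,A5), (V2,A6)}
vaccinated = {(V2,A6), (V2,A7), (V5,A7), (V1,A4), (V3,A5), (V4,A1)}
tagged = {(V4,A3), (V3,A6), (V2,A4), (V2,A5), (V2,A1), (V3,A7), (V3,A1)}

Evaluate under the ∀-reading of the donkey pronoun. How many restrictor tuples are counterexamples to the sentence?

"it" takes "an animal" as antecedent — a donkey pronoun bound across the clause boundary.
Strong reading: for every (v,a) with examined(v,a), vaccinated(v,a) ∧ tagged(v,a).
Restrictor pairs: (V2,A5) ✗  (V2,A6) ✗  (V2,A7) ✗  (V3,A5) ✗  (V5,A7) ✗
Counterexamples (restrictor pairs failing the scope): 5.

5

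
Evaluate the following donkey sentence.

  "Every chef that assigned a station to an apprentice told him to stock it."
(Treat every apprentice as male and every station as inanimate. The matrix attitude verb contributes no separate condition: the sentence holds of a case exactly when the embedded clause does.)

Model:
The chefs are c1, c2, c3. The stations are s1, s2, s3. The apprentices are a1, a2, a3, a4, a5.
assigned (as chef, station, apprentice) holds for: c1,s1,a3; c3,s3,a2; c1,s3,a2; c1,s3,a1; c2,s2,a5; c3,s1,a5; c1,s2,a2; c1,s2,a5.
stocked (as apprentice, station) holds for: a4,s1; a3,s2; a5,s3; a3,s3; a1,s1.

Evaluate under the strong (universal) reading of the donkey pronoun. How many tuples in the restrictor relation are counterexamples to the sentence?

"him" takes "an apprentice" as antecedent and "it" takes "a station"; both are donkey pronouns co-varying with the restrictor.
Strong reading: for every (c,s,a) with assigned(c,s,a), stocked(a,s).
Restrictor triples: (c1,s1,a3)→stocked(a3,s1) ✗  (c1,s2,a2)→stocked(a2,s2) ✗  (c1,s2,a5)→stocked(a5,s2) ✗  (c1,s3,a1)→stocked(a1,s3) ✗  (c1,s3,a2)→stocked(a2,s3) ✗  (c2,s2,a5)→stocked(a5,s2) ✗  (c3,s1,a5)→stocked(a5,s1) ✗  (c3,s3,a2)→stocked(a2,s3) ✗
Counterexamples (restrictor triples failing the scope): 8.

8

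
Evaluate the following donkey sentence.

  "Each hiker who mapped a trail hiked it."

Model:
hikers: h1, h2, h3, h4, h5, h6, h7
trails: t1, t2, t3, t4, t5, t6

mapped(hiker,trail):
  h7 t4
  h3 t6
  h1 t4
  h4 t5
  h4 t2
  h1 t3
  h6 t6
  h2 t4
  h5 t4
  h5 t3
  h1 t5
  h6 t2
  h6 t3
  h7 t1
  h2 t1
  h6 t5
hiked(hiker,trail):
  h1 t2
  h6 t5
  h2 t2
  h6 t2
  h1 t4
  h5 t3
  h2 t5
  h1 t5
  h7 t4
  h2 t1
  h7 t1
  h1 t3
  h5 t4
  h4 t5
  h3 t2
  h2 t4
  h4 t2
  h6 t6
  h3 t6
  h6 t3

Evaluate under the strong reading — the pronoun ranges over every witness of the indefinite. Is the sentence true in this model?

"it" takes "a trail" as antecedent — a donkey pronoun bound across the clause boundary.
Strong reading: for every (h,t) with mapped(h,t), hiked(h,t).
Restrictor pairs: (h1,t3) ✓  (h1,t4) ✓  (h1,t5) ✓  (h2,t1) ✓  (h2,t4) ✓  (h3,t6) ✓  (h4,t2) ✓  (h4,t5) ✓  (h5,t3) ✓  (h5,t4) ✓  (h6,t2) ✓  (h6,t3) ✓  (h6,t5) ✓  (h6,t6) ✓  (h7,t1) ✓  (h7,t4) ✓
Every restrictor pair satisfies the scope.

True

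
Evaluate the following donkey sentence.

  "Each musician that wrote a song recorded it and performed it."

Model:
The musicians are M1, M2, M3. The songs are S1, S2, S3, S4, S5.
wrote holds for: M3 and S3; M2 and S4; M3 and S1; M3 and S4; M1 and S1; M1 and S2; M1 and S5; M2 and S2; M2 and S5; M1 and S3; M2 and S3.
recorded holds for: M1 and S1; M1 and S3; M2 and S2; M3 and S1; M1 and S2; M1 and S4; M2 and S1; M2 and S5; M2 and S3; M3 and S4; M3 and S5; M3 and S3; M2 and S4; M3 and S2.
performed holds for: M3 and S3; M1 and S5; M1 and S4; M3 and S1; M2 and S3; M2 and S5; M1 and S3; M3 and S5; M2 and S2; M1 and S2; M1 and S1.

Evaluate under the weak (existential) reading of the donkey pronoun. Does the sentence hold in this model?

True

"it" takes "a song" as antecedent — a donkey pronoun bound across the clause boundary.
Weak reading: every musician m with some wrote-song has at least one wrote-song s such that recorded(m,s) ∧ performed(m,s).
Per musician: M1:✓  M2:✓  M3:✓
Every musician in the restrictor has a witness.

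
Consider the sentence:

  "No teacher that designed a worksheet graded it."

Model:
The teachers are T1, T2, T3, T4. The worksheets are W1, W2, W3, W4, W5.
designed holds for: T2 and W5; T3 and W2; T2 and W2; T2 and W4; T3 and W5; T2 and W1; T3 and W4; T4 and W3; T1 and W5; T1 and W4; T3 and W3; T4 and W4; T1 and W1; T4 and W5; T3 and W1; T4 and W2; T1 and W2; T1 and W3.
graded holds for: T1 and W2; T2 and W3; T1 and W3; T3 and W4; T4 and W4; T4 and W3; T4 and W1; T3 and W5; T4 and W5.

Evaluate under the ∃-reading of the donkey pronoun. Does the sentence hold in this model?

"it" takes "a worksheet" as antecedent — a donkey pronoun bound across the clause boundary.
Truth condition: for no (t,w) with designed(t,w) does graded(t,w) hold.
Restrictor pairs — does the scope hold? (T1,W1):fails  (T1,W2):holds  (T1,W3):holds  (T1,W4):fails  (T1,W5):fails  (T2,W1):fails  (T2,W2):fails  (T2,W4):fails  (T2,W5):fails  (T3,W1):fails  (T3,W2):fails  (T3,W3):fails  (T3,W4):holds  (T3,W5):holds  (T4,W2):fails  (T4,W3):holds  (T4,W4):holds  (T4,W5):holds
Scope holds for 7 pair(s), so the sentence is false.

False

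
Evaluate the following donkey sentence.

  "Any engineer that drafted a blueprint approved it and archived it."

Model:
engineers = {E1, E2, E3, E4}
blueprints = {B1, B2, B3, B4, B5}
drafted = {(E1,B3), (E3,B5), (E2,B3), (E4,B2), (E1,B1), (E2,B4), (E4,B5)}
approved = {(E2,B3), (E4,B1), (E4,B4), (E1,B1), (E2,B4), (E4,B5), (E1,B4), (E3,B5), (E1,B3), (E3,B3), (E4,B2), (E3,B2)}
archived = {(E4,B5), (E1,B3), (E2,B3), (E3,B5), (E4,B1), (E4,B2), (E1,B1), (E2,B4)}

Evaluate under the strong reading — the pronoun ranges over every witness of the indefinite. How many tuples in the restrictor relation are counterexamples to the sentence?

"it" takes "a blueprint" as antecedent — a donkey pronoun bound across the clause boundary.
Strong reading: for every (e,b) with drafted(e,b), approved(e,b) ∧ archived(e,b).
Restrictor pairs: (E1,B1) ✓  (E1,B3) ✓  (E2,B3) ✓  (E2,B4) ✓  (E3,B5) ✓  (E4,B2) ✓  (E4,B5) ✓
Counterexamples (restrictor pairs failing the scope): 0.

0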